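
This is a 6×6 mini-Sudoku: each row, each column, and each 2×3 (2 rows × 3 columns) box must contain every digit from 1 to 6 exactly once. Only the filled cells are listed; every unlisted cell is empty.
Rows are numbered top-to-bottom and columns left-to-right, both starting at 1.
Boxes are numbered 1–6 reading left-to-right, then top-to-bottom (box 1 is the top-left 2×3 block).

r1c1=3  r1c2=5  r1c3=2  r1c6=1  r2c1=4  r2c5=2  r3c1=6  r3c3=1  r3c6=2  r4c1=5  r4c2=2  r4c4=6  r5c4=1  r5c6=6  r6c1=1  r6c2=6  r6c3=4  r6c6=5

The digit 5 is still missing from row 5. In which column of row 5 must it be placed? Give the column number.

3

Consider where 5 can go in row 5.
r5c1 is out (column 1 already has a 5).
r5c2 is out (column 2 already has a 5).
r5c5 is out (box 6 already has a 5).
So the only cell in row 5 that can hold 5 is r5c3.
That is column 3.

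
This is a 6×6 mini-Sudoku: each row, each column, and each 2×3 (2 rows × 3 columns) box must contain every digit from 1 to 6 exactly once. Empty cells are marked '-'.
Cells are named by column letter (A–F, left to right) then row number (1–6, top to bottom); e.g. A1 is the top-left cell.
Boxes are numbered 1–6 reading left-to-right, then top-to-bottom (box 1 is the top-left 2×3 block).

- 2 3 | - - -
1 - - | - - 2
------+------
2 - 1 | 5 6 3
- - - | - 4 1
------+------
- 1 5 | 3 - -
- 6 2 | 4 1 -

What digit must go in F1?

4

Cell F1 itself could take any of {4, 5, 6} by direct elimination.
Consider where 4 can go in box 2.
D1 is out (column D already has a 4).
E1 is out (column E already has a 4).
D2 is out (column D already has a 4).
E2 is out (column E already has a 4).
So the only cell in box 2 that can hold 4 is F1.
Therefore F1 = 4.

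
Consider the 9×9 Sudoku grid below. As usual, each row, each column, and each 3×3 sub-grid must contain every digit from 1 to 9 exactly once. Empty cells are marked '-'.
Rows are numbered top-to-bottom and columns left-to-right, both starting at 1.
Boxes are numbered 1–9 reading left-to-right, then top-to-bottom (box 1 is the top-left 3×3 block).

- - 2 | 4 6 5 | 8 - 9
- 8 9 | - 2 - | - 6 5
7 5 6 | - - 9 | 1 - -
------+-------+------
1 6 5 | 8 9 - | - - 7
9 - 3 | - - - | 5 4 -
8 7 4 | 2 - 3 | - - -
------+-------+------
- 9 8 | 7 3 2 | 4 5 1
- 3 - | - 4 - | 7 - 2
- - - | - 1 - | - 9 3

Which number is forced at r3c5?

Row 3 already contains {1, 5, 6, 7, 9}.
Column 5 already contains {1, 2, 3, 4, 6, 9}.
Its 3×3 block (box 2) already contains {2, 4, 5, 6, 9}.
The only value from 1–9 not eliminated is 8, so r3c5 = 8.

8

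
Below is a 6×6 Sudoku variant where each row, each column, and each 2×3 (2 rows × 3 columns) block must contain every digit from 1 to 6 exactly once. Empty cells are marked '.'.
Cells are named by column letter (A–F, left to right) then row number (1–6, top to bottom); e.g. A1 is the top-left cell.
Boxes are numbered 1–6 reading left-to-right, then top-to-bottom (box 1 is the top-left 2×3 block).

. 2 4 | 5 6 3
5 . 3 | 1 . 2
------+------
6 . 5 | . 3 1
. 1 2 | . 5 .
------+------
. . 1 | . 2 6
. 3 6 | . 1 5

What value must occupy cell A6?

2

Cell A6 itself could take any of {2, 4} by direct elimination.
Consider where 2 can go in box 5.
A5 is out (row 5 already has a 2).
B5 is out (row 5 already has a 2).
So the only cell in box 5 that can hold 2 is A6.
Therefore A6 = 2.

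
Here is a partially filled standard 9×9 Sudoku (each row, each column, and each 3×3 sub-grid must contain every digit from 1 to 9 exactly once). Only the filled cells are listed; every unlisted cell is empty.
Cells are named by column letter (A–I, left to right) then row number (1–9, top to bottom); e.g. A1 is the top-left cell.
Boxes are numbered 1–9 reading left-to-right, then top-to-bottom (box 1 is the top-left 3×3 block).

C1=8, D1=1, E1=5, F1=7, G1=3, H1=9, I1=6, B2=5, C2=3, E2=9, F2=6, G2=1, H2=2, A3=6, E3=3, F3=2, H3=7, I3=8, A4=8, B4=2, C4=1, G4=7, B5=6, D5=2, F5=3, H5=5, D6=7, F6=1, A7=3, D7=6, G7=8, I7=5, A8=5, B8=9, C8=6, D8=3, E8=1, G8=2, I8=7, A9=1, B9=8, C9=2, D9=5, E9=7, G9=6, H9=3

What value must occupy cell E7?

Cell E7 itself could take any of {2, 4} by direct elimination.
Consider where 2 can go in box 8.
F7 is out (column F already has a 2).
F8 is out (row 8 already has a 2).
F9 is out (row 9 already has a 2).
So the only cell in box 8 that can hold 2 is E7.
Therefore E7 = 2.

2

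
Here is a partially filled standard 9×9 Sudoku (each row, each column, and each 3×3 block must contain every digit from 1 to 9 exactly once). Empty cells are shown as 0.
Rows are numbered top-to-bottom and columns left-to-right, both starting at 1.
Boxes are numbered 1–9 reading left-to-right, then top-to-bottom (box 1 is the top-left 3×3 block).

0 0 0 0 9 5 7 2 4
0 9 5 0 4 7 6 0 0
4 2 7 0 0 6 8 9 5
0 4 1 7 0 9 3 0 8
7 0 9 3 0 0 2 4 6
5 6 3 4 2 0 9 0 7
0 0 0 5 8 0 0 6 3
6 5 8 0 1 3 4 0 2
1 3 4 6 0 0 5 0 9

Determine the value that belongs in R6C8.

1

Row 6 already contains {2, 3, 4, 5, 6, 7, 9}.
Column 8 already contains {2, 4, 6, 9}.
Its 3×3 block (box 6) already contains {2, 3, 4, 6, 7, 8, 9}.
The only value from 1–9 not eliminated is 1, so R6C8 = 1.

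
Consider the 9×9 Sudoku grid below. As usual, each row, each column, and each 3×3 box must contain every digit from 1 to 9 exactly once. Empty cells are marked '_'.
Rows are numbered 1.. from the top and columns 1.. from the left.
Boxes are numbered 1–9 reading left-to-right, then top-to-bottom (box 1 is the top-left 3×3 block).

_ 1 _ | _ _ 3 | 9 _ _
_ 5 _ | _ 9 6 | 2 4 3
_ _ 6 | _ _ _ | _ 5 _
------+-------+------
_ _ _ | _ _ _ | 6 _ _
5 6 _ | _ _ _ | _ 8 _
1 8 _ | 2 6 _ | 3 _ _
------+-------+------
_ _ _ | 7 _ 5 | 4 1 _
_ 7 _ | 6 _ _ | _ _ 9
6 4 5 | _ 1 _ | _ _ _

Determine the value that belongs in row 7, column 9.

6

Cell row 7, column 9 itself could take any of {2, 6, 8} by direct elimination.
Consider where 6 can go in row 7.
row 7, column 1 is out (column 1 already has a 6).
row 7, column 2 is out (column 2 already has a 6).
row 7, column 3 is out (column 3 already has a 6).
row 7, column 5 is out (column 5 already has a 6).
So the only cell in row 7 that can hold 6 is row 7, column 9.
Therefore row 7, column 9 = 6.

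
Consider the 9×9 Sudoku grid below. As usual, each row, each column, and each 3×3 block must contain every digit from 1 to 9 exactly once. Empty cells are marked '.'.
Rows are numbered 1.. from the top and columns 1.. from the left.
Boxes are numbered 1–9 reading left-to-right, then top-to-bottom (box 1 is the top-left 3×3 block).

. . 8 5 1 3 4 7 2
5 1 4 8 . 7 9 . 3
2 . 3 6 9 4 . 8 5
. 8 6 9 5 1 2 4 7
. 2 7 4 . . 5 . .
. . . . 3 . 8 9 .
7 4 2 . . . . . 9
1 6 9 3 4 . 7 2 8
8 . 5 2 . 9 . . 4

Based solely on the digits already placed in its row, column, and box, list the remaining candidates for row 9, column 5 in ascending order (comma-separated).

6,7

Row 9 already contains {2, 4, 5, 8, 9}.
Column 5 already contains {1, 3, 4, 5, 9}.
Its 3×3 block (box 8) already contains {2, 3, 4, 9}.
Removing those from 1–9 leaves {6, 7} as the candidates for row 9, column 5.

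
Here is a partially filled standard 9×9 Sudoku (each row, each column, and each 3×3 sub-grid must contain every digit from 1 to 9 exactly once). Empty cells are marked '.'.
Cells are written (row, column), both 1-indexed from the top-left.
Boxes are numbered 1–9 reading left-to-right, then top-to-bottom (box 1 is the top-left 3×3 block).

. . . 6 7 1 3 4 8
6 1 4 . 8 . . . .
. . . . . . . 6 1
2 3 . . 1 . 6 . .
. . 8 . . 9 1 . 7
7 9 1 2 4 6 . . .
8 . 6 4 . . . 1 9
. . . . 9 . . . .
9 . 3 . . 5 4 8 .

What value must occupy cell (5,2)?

Cell (5,2) itself could take any of {4, 5, 6} by direct elimination.
Consider where 6 can go in column 2.
(1,2) is out (row 1 already has a 6).
(3,2) is out (row 3 already has a 6).
(7,2) is out (row 7 already has a 6).
(8,2) is out (box 7 already has a 6).
(9,2) is out (box 7 already has a 6).
So the only cell in column 2 that can hold 6 is (5,2).
Therefore (5,2) = 6.

6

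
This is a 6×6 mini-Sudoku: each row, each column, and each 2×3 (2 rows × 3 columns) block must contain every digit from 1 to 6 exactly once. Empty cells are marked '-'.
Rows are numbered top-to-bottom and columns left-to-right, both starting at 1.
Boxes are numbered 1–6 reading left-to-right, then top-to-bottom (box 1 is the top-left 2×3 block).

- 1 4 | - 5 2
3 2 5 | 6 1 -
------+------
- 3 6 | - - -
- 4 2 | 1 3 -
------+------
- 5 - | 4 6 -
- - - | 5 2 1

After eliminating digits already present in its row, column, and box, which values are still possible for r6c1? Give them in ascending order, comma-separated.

4,6

Row 6 already contains {1, 2, 5}.
Column 1 already contains {3}.
Its 2×3 block (box 5) already contains {5}.
Removing those from 1–6 leaves {4, 6} as the candidates for r6c1.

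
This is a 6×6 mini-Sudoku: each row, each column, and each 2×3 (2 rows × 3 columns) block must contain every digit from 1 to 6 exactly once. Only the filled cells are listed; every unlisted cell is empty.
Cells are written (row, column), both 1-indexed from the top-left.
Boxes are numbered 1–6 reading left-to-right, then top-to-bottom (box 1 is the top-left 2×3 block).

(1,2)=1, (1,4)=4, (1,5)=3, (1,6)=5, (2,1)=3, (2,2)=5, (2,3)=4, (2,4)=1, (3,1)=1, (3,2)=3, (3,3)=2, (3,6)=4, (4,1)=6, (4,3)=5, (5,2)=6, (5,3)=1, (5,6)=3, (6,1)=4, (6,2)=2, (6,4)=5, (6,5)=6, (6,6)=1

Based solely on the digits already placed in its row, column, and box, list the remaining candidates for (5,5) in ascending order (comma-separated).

2,4

Row 5 already contains {1, 3, 6}.
Column 5 already contains {3, 6}.
Its 2×3 block (box 6) already contains {1, 3, 5, 6}.
Removing those from 1–6 leaves {2, 4} as the candidates for (5,5).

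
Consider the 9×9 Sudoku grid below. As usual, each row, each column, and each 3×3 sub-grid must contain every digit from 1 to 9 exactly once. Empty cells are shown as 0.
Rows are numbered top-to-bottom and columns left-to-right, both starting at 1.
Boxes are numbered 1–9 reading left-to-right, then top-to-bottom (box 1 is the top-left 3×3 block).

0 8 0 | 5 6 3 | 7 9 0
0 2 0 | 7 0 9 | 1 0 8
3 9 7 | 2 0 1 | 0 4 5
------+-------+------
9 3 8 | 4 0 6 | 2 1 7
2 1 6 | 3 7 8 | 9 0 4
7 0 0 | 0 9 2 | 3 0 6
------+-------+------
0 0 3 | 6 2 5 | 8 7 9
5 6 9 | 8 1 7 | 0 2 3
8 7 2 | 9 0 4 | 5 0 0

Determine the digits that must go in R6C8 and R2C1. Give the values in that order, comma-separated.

8,6

For R6C8:
  Consider where 8 can go in row 6.
  R6C2 is out (column 2 already has a 8).
  R6C3 is out (column 3 already has a 8).
  R6C4 is out (column 4 already has a 8).
  So the only cell in row 6 that can hold 8 is R6C8.
  So R6C8 = 8.
For R2C1:
  Consider where 6 can go in column 1.
  R1C1 is out (row 1 already has a 6).
  R7C1 is out (row 7 already has a 6).
  So the only cell in column 1 that can hold 6 is R2C1.
  So R2C1 = 6.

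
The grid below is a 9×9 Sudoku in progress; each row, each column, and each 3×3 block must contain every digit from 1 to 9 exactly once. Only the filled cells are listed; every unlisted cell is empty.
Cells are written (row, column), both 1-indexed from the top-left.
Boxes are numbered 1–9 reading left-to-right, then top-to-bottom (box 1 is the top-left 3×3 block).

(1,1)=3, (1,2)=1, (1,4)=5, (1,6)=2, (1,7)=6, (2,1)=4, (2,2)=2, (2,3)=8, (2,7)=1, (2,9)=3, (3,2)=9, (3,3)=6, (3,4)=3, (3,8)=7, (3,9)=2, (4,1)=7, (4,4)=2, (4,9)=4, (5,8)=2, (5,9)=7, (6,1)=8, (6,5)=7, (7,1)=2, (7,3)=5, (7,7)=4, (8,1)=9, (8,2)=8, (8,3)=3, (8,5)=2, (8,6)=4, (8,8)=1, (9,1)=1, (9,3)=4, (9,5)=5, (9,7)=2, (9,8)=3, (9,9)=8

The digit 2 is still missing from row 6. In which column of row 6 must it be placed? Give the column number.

Consider where 2 can go in row 6.
(6,2) is out (column 2 already has a 2). (6,4) is out (column 4 already has a 2). (6,6) is out (column 6 already has a 2). (6,7) is out (column 7 already has a 2). The remaining empty cells in row 6 are similarly blocked.
So the only cell in row 6 that can hold 2 is (6,3).
That is column 3.

3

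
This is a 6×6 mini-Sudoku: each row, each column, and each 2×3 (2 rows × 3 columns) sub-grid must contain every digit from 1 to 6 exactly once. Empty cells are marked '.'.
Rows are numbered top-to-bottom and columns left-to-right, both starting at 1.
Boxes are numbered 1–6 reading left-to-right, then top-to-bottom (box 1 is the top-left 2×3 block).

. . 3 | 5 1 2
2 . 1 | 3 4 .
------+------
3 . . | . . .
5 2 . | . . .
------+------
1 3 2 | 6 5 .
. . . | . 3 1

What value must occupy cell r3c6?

5

Cell r3c6 itself could take any of {4, 5, 6} by direct elimination.
Consider where 5 can go in box 4.
r3c4 is out (column 4 already has a 5).
r3c5 is out (column 5 already has a 5).
r4c4 is out (row 4 already has a 5).
r4c5 is out (row 4 already has a 5).
r4c6 is out (row 4 already has a 5).
So the only cell in box 4 that can hold 5 is r3c6.
Therefore r3c6 = 5.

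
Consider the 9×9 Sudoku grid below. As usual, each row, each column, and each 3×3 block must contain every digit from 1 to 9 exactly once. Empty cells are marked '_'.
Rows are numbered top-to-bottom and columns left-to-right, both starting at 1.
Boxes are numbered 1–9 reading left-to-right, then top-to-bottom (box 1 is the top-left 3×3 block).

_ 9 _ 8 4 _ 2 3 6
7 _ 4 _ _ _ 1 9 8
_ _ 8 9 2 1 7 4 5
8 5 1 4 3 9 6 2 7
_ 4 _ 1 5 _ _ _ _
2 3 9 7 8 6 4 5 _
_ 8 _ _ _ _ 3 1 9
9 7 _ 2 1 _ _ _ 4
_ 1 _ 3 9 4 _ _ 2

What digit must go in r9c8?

7

Cell r9c8 itself could take any of {6, 7, 8} by direct elimination.
Consider where 7 can go in box 9.
r8c7 is out (row 8 already has a 7).
r8c8 is out (row 8 already has a 7).
r9c7 is out (column 7 already has a 7).
So the only cell in box 9 that can hold 7 is r9c8.
Therefore r9c8 = 7.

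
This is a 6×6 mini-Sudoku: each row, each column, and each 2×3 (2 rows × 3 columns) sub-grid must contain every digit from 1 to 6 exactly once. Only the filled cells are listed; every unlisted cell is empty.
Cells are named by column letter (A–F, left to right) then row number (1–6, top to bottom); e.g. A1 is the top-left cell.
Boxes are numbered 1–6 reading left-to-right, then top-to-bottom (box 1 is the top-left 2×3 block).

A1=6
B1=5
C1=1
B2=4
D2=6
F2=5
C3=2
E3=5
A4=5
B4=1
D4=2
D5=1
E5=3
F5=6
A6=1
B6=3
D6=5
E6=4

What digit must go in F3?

1

Cell F3 itself could take any of {1, 3, 4} by direct elimination.
Consider where 1 can go in box 4.
D3 is out (column D already has a 1).
E4 is out (row 4 already has a 1).
F4 is out (row 4 already has a 1).
So the only cell in box 4 that can hold 1 is F3.
Therefore F3 = 1.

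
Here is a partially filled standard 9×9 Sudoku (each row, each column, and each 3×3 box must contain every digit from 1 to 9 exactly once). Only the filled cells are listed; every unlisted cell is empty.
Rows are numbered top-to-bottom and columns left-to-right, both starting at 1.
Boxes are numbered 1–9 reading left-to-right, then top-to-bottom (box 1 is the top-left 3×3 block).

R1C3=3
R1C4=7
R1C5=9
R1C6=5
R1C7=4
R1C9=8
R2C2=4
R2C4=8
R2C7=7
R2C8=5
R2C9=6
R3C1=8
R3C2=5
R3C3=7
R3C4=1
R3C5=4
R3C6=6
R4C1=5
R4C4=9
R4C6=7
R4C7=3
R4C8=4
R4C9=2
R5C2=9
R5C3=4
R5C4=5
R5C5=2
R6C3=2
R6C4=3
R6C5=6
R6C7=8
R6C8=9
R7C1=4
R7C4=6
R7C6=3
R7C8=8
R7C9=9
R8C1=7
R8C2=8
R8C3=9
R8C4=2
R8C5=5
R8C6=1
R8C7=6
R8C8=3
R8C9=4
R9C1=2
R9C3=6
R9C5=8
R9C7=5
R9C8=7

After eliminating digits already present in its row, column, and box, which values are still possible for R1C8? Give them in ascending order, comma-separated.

Row 1 already contains {3, 4, 5, 7, 8, 9}.
Column 8 already contains {3, 4, 5, 7, 8, 9}.
Its 3×3 block (box 3) already contains {4, 5, 6, 7, 8}.
Removing those from 1–9 leaves {1, 2} as the candidates for R1C8.

1,2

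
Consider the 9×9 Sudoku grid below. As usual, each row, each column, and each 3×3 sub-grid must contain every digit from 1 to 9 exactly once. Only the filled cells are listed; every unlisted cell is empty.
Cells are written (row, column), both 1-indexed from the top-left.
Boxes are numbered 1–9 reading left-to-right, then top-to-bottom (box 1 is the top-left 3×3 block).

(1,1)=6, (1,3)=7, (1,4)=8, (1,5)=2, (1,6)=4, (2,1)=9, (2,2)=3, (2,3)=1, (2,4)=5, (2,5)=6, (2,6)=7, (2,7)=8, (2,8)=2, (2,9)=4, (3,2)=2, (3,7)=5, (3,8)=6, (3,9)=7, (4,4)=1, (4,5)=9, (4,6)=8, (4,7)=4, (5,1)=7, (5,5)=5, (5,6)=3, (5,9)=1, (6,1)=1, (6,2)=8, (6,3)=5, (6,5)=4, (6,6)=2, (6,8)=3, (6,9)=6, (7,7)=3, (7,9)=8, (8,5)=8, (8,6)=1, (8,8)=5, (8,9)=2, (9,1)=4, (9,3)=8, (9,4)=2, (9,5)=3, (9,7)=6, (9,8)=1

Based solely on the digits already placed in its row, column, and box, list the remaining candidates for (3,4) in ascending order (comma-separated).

3,9

Row 3 already contains {2, 5, 6, 7}.
Column 4 already contains {1, 2, 5, 8}.
Its 3×3 block (box 2) already contains {2, 4, 5, 6, 7, 8}.
Removing those from 1–9 leaves {3, 9} as the candidates for (3,4).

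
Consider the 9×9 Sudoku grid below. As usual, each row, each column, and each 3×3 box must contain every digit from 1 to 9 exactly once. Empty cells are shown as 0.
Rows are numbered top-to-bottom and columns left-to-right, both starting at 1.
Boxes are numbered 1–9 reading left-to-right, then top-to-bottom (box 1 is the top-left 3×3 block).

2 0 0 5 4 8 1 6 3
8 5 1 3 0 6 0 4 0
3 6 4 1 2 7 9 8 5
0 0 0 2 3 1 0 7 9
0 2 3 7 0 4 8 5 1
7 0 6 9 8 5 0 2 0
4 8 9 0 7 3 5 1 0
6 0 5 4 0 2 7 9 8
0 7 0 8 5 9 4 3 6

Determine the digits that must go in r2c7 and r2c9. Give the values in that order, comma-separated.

For r2c7:
  Row 2 already contains {1, 3, 4, 5, 6, 8}.
  Column 7 already contains {1, 4, 5, 7, 8, 9}.
  Its 3×3 block (box 3) already contains {1, 3, 4, 5, 6, 8, 9}.
  The only value from 1–9 not eliminated is 2, so r2c7 = 2.
For r2c9:
  Consider where 7 can go in column 9.
  r6c9 is out (row 6 already has a 7).
  r7c9 is out (row 7 already has a 7).
  So the only cell in column 9 that can hold 7 is r2c9.
  So r2c9 = 7.

2,7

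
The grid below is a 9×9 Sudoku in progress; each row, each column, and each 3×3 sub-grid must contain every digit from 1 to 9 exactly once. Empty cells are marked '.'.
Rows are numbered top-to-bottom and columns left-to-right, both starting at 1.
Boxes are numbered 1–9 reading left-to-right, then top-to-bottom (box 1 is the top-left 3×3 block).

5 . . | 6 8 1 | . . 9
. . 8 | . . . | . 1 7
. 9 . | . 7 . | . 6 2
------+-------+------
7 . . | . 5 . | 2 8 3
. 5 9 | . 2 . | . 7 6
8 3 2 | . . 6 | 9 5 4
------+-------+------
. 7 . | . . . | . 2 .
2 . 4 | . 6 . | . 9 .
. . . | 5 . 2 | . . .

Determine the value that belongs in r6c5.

Row 6 already contains {2, 3, 4, 5, 6, 8, 9}.
Column 5 already contains {2, 5, 6, 7, 8}.
Its 3×3 block (box 5) already contains {2, 5, 6}.
The only value from 1–9 not eliminated is 1, so r6c5 = 1.

1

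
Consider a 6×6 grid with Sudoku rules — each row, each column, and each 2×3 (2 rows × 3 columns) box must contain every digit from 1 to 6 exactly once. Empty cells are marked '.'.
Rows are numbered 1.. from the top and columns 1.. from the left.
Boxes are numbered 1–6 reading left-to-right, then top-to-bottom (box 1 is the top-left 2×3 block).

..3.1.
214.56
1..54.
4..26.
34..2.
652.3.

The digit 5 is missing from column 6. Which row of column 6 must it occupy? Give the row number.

5

Consider where 5 can go in column 6.
row 1, column 6 is out (box 2 already has a 5).
row 3, column 6 is out (row 3 already has a 5).
row 4, column 6 is out (box 4 already has a 5).
row 6, column 6 is out (row 6 already has a 5).
So the only cell in column 6 that can hold 5 is row 5, column 6.
That is row 5.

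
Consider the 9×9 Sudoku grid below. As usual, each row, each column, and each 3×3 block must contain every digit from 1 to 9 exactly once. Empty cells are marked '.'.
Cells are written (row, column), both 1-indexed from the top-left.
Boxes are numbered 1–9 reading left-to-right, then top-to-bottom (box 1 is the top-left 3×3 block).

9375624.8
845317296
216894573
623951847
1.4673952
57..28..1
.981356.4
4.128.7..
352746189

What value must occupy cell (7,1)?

Row 7 already contains {1, 3, 4, 5, 6, 8, 9}.
Column 1 already contains {1, 2, 3, 4, 5, 6, 8, 9}.
Its 3×3 block (box 7) already contains {1, 2, 3, 4, 5, 8, 9}.
The only value from 1–9 not eliminated is 7, so (7,1) = 7.

7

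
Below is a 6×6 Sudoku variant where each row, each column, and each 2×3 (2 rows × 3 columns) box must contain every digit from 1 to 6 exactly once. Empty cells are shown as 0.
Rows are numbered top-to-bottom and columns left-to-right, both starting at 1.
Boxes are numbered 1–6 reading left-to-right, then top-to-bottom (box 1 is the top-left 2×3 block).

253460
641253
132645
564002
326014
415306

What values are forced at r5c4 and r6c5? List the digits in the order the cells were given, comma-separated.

For r5c4:
  Row 5 already contains {1, 2, 3, 4, 6}.
  Column 4 already contains {2, 3, 4, 6}.
  Its 2×3 block (box 6) already contains {1, 3, 4, 6}.
  The only value from 1–6 not eliminated is 5, so r5c4 = 5.
For r6c5:
  Row 6 already contains {1, 3, 4, 5, 6}.
  Column 5 already contains {1, 4, 5, 6}.
  Its 2×3 block (box 6) already contains {1, 3, 4, 6}.
  The only value from 1–6 not eliminated is 2, so r6c5 = 2.

5,2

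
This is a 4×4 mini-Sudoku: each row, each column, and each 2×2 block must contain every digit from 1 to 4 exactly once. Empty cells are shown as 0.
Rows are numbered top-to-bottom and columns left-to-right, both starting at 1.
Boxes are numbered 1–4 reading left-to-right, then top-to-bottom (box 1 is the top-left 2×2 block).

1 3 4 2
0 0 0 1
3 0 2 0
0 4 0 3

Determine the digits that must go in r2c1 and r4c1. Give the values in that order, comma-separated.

4,2

For r2c1:
  Consider where 4 can go in box 1.
  r2c2 is out (column 2 already has a 4).
  So the only cell in box 1 that can hold 4 is r2c1.
  So r2c1 = 4.
For r4c1:
  Row 4 already contains {3, 4}.
  Column 1 already contains {1, 3}.
  Its 2×2 block (box 3) already contains {3, 4}.
  The only value from 1–4 not eliminated is 2, so r4c1 = 2.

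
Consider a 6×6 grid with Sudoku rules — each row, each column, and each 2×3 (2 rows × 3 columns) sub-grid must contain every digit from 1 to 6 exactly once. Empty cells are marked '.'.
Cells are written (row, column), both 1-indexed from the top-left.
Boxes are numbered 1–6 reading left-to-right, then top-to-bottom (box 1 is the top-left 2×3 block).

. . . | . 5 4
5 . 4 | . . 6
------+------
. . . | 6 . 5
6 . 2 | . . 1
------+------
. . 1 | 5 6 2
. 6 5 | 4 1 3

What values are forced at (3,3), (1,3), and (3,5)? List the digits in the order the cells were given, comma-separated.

3,6,2

For (3,3):
  Row 3 already contains {5, 6}.
  Column 3 already contains {1, 2, 4, 5}.
  Its 2×3 block (box 3) already contains {2, 6}.
  The only value from 1–6 not eliminated is 3, so (3,3) = 3.
For (1,3):
  Consider where 6 can go in box 1.
  (1,1) is out (column 1 already has a 6).
  (1,2) is out (column 2 already has a 6).
  (2,2) is out (row 2 already has a 6).
  So the only cell in box 1 that can hold 6 is (1,3).
  So (1,3) = 6.
For (3,5):
  Consider where 2 can go in row 3.
  (3,1) is out (box 3 already has a 2).
  (3,2) is out (box 3 already has a 2).
  (3,3) is out (column 3 already has a 2).
  So the only cell in row 3 that can hold 2 is (3,5).
  So (3,5) = 2.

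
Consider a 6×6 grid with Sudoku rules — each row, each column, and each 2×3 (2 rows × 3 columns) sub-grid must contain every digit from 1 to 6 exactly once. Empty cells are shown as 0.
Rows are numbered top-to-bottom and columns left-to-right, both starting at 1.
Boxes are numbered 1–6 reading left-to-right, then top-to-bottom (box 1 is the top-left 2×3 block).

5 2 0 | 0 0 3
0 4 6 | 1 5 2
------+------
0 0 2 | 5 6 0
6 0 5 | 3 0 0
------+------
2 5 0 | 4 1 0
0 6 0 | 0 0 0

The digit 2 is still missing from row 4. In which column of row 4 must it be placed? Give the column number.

Consider where 2 can go in row 4.
R4C2 is out (column 2 already has a 2).
R4C6 is out (column 6 already has a 2).
So the only cell in row 4 that can hold 2 is R4C5.
That is column 5.

5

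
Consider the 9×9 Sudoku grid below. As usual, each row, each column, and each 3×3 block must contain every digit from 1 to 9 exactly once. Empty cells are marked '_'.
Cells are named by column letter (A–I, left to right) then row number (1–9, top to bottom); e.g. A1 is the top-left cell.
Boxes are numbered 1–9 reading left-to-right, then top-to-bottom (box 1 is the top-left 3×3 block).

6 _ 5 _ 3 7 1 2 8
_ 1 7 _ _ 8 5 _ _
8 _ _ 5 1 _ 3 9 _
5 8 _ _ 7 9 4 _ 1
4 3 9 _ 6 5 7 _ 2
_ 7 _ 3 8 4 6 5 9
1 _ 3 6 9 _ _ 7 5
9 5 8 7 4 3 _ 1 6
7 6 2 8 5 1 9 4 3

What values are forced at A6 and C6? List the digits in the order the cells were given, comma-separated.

2,1

For A6:
  Row 6 already contains {3, 4, 5, 6, 7, 8, 9}.
  Column A already contains {1, 4, 5, 6, 7, 8, 9}.
  Its 3×3 block (box 4) already contains {3, 4, 5, 7, 8, 9}.
  The only value from 1–9 not eliminated is 2, so A6 = 2.
For C6:
  Row 6 already contains {3, 4, 5, 6, 7, 8, 9}.
  Column C already contains {2, 3, 5, 7, 8, 9}.
  Its 3×3 block (box 4) already contains {3, 4, 5, 7, 8, 9}.
  The only value from 1–9 not eliminated is 1, so C6 = 1.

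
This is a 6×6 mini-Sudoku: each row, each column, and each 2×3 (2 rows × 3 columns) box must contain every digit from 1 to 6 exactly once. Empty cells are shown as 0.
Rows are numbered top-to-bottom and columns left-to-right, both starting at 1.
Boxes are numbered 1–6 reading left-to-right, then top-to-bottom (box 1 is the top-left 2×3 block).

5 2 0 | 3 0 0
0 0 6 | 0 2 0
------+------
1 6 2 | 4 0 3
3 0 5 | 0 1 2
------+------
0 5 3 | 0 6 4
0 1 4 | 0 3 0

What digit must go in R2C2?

Cell R2C2 itself could take any of {3, 4} by direct elimination.
Consider where 3 can go in box 1.
R1C3 is out (row 1 already has a 3).
R2C1 is out (column 1 already has a 3).
So the only cell in box 1 that can hold 3 is R2C2.
Therefore R2C2 = 3.

3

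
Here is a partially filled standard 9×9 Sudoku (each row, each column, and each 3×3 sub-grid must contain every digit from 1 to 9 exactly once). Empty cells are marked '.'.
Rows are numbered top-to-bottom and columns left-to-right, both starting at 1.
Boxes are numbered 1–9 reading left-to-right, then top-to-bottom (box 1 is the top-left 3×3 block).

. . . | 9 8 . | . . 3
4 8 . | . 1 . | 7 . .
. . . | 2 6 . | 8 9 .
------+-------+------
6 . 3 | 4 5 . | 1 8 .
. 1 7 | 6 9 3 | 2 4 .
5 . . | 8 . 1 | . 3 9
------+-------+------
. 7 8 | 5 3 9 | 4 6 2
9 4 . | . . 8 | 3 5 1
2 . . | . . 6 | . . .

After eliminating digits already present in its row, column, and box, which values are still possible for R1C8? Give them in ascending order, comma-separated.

Row 1 already contains {3, 8, 9}.
Column 8 already contains {3, 4, 5, 6, 8, 9}.
Its 3×3 block (box 3) already contains {3, 7, 8, 9}.
Removing those from 1–9 leaves {1, 2} as the candidates for R1C8.

1,2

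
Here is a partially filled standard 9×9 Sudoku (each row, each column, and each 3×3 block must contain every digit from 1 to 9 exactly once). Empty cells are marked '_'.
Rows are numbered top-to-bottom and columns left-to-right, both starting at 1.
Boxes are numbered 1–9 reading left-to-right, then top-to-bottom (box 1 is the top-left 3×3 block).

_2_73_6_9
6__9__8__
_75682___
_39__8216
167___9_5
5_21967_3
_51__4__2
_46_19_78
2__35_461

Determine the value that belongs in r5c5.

Cell r5c5 itself could take any of {2, 4} by direct elimination.
Consider where 2 can go in column 5.
r2c5 is out (box 2 already has a 2).
r4c5 is out (row 4 already has a 2).
r7c5 is out (row 7 already has a 2).
So the only cell in column 5 that can hold 2 is r5c5.
Therefore r5c5 = 2.

2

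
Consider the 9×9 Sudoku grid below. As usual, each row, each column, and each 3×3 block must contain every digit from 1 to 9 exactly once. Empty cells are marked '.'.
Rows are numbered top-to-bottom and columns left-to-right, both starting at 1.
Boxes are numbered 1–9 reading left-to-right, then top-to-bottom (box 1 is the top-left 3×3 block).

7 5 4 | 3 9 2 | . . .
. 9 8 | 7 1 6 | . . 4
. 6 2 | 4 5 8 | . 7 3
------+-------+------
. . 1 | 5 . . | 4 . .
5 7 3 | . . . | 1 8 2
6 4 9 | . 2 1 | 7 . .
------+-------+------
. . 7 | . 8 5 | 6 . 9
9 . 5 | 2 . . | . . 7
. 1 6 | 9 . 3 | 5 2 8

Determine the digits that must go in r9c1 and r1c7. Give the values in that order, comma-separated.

4,8

For r9c1:
  Row 9 already contains {1, 2, 3, 5, 6, 8, 9}.
  Column 1 already contains {5, 6, 7, 9}.
  Its 3×3 block (box 7) already contains {1, 5, 6, 7, 9}.
  The only value from 1–9 not eliminated is 4, so r9c1 = 4.
For r1c7:
  Row 1 already contains {2, 3, 4, 5, 7, 9}.
  Column 7 already contains {1, 4, 5, 6, 7}.
  Its 3×3 block (box 3) already contains {3, 4, 7}.
  The only value from 1–9 not eliminated is 8, so r1c7 = 8.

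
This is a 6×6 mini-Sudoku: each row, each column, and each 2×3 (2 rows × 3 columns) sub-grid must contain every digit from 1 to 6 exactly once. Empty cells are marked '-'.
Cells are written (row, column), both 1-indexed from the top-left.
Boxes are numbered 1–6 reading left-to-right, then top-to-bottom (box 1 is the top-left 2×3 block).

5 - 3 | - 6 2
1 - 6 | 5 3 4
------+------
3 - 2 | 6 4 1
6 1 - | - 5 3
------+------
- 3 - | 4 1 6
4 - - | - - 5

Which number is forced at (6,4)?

3

Cell (6,4) itself could take any of {2, 3} by direct elimination.
Consider where 3 can go in row 6.
(6,2) is out (column 2 already has a 3).
(6,3) is out (column 3 already has a 3).
(6,5) is out (column 5 already has a 3).
So the only cell in row 6 that can hold 3 is (6,4).
Therefore (6,4) = 3.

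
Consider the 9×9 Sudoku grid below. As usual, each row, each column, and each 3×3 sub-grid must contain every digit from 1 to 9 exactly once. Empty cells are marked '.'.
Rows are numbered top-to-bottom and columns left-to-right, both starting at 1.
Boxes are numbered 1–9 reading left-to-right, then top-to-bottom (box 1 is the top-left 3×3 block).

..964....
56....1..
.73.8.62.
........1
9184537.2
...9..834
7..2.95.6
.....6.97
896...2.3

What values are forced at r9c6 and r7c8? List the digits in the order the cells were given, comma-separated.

4,8

For r9c6:
  Consider where 4 can go in box 8.
  r7c5 is out (column 5 already has a 4).
  r8c4 is out (column 4 already has a 4).
  r8c5 is out (column 5 already has a 4).
  r9c4 is out (column 4 already has a 4).
  r9c5 is out (column 5 already has a 4).
  So the only cell in box 8 that can hold 4 is r9c6.
  So r9c6 = 4.
For r7c8:
  Consider where 8 can go in box 9.
  r8c7 is out (column 7 already has a 8).
  r9c8 is out (row 9 already has a 8).
  So the only cell in box 9 that can hold 8 is r7c8.
  So r7c8 = 8.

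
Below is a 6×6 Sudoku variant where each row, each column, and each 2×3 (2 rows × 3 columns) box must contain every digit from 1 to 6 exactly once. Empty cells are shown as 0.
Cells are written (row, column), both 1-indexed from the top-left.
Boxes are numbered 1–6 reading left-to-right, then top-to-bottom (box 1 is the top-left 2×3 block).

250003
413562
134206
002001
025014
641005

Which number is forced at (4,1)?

5

Row 4 already contains {1, 2}.
Column 1 already contains {1, 2, 4, 6}.
Its 2×3 block (box 3) already contains {1, 2, 3, 4}.
The only value from 1–6 not eliminated is 5, so (4,1) = 5.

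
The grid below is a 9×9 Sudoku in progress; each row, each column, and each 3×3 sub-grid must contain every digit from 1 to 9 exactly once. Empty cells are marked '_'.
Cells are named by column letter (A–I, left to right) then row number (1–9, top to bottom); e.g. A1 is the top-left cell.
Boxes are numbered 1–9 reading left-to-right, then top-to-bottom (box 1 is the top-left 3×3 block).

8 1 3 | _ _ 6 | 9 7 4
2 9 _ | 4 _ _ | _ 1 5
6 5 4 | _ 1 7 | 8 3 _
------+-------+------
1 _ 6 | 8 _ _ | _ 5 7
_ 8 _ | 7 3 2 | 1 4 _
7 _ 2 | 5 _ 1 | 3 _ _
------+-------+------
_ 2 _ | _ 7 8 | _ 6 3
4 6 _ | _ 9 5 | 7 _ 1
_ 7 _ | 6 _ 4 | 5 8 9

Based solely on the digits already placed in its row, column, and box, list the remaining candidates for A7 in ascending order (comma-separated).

5,9

Row 7 already contains {2, 3, 6, 7, 8}.
Column A already contains {1, 2, 4, 6, 7, 8}.
Its 3×3 block (box 7) already contains {2, 4, 6, 7}.
Removing those from 1–9 leaves {5, 9} as the candidates for A7.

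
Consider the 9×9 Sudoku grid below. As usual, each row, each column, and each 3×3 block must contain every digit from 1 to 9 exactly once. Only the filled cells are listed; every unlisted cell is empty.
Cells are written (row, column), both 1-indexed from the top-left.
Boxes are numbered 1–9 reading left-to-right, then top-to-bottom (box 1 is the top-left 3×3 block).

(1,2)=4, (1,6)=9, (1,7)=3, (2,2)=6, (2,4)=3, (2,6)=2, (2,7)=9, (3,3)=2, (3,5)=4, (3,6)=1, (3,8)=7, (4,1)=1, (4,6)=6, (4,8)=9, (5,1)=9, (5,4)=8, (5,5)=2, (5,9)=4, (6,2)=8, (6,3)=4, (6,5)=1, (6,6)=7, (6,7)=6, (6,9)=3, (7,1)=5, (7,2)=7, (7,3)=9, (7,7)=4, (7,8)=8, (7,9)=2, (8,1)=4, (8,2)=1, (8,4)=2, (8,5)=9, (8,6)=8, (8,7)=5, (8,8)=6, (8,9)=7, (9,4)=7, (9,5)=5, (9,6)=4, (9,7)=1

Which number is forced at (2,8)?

Cell (2,8) itself could take any of {1, 4, 5} by direct elimination.
Consider where 4 can go in column 8.
(1,8) is out (row 1 already has a 4).
(5,8) is out (row 5 already has a 4).
(6,8) is out (row 6 already has a 4).
(9,8) is out (row 9 already has a 4).
So the only cell in column 8 that can hold 4 is (2,8).
Therefore (2,8) = 4.

4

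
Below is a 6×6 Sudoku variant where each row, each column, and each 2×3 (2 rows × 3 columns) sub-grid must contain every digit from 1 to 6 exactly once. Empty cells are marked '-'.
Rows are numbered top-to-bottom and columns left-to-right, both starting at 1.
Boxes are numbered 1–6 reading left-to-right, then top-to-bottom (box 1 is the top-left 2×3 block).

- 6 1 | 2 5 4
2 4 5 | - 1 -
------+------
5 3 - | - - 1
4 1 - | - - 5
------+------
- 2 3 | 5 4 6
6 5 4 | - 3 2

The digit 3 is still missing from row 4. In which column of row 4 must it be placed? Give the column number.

4

Consider where 3 can go in row 4.
R4C3 is out (column 3 already has a 3).
R4C5 is out (column 5 already has a 3).
So the only cell in row 4 that can hold 3 is R4C4.
That is column 4.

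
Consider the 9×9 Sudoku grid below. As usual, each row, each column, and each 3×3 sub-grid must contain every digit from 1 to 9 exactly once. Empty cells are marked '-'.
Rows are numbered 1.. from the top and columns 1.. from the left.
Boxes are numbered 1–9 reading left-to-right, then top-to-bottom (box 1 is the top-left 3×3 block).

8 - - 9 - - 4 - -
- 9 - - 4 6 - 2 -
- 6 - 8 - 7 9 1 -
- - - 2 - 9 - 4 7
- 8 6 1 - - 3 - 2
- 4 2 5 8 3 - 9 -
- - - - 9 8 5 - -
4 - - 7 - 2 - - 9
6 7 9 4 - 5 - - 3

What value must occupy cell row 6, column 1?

Cell row 6, column 1 itself could take any of {1, 7} by direct elimination.
Consider where 7 can go in row 6.
row 6, column 7 is out (box 6 already has a 7).
row 6, column 9 is out (column 9 already has a 7).
So the only cell in row 6 that can hold 7 is row 6, column 1.
Therefore row 6, column 1 = 7.

7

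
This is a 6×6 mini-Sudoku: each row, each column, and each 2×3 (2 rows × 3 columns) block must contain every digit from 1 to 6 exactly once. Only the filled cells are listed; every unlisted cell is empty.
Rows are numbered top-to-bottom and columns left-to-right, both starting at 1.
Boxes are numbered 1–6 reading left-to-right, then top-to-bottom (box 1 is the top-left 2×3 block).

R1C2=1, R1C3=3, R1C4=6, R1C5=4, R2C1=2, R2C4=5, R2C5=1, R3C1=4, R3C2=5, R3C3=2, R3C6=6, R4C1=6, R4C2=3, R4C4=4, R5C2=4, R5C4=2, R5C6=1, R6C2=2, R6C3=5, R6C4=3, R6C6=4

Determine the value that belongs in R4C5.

2

Cell R4C5 itself could take any of {2, 5} by direct elimination.
Consider where 2 can go in column 5.
R3C5 is out (row 3 already has a 2).
R5C5 is out (row 5 already has a 2).
R6C5 is out (row 6 already has a 2).
So the only cell in column 5 that can hold 2 is R4C5.
Therefore R4C5 = 2.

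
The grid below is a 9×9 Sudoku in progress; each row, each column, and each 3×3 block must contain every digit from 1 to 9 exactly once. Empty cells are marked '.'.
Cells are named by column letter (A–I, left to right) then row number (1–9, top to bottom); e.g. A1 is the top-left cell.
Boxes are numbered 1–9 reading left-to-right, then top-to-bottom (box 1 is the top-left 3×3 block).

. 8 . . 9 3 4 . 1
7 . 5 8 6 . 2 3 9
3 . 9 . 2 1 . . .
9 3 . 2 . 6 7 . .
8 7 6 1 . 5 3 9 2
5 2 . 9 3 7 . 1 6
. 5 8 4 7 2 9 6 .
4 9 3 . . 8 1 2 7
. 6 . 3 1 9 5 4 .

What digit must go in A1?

6

Cell A1 itself could take any of {2, 6} by direct elimination.
Consider where 6 can go in box 1.
C1 is out (column C already has a 6).
B2 is out (row 2 already has a 6).
B3 is out (column B already has a 6).
So the only cell in box 1 that can hold 6 is A1.
Therefore A1 = 6.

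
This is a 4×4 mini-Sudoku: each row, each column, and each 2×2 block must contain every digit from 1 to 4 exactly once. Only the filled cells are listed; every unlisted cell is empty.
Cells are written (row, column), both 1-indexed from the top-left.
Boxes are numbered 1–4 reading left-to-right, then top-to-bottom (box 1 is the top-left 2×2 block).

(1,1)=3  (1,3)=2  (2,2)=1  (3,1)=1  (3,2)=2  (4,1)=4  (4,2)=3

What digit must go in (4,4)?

Cell (4,4) itself could take any of {1, 2} by direct elimination.
Consider where 2 can go in box 4.
(3,3) is out (row 3 already has a 2).
(3,4) is out (row 3 already has a 2).
(4,3) is out (column 3 already has a 2).
So the only cell in box 4 that can hold 2 is (4,4).
Therefore (4,4) = 2.

2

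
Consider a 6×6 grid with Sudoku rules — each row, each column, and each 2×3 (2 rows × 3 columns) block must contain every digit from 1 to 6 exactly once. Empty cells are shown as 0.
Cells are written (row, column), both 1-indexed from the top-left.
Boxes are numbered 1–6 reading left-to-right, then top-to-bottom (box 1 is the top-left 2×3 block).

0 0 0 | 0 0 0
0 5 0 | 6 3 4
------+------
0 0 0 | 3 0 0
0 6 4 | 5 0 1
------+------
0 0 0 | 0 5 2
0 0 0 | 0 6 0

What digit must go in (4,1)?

Cell (4,1) itself could take any of {2, 3} by direct elimination.
Consider where 3 can go in row 4.
(4,5) is out (column 5 already has a 3).
So the only cell in row 4 that can hold 3 is (4,1).
Therefore (4,1) = 3.

3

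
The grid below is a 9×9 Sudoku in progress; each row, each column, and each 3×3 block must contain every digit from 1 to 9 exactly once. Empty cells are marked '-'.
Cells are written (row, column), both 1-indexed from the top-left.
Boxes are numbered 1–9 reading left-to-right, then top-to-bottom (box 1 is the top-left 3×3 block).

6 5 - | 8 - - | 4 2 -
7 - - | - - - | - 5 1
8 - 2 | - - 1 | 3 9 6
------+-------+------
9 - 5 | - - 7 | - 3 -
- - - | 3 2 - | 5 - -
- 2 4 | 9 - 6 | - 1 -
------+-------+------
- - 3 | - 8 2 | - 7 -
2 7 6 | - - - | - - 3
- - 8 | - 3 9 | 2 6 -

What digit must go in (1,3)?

Cell (1,3) itself could take any of {1, 9} by direct elimination.
Consider where 1 can go in box 1.
(2,2) is out (row 2 already has a 1).
(2,3) is out (row 2 already has a 1).
(3,2) is out (row 3 already has a 1).
So the only cell in box 1 that can hold 1 is (1,3).
Therefore (1,3) = 1.

1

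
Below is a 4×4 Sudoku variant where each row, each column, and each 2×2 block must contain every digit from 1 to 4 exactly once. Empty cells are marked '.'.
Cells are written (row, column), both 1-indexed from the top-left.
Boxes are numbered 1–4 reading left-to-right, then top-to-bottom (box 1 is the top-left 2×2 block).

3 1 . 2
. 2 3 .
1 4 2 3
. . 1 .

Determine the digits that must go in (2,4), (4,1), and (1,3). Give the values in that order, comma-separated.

For (2,4):
  Consider where 1 can go in column 4.
  (4,4) is out (row 4 already has a 1).
  So the only cell in column 4 that can hold 1 is (2,4).
  So (2,4) = 1.
For (4,1):
  Row 4 already contains {1}.
  Column 1 already contains {1, 3}.
  Its 2×2 block (box 3) already contains {1, 4}.
  The only value from 1–4 not eliminated is 2, so (4,1) = 2.
For (1,3):
  Row 1 already contains {1, 2, 3}.
  Column 3 already contains {1, 2, 3}.
  Its 2×2 block (box 2) already contains {2, 3}.
  The only value from 1–4 not eliminated is 4, so (1,3) = 4.

1,2,4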